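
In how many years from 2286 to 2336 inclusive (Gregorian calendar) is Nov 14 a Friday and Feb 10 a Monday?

Check each year's weekday for Nov 14 and Feb 10:
  2286: Sun/Wed  2287: Mon/Thu  2288: Wed/Fri  2289: Thu/Sun  2290: Fri/Mon ✓  2291: Sat/Tue  2292: Mon/Wed  2293: Tue/Fri  2294: Wed/Sat  2295: Thu/Sun  2296: Sat/Mon  2297: Sun/Wed  2298: Mon/Thu  2299: Tue/Fri  …(23 more)…  2323: Wed/Sat  2324: Fri/Sun  2325: Sat/Tue  2326: Sun/Wed  2327: Mon/Thu  2328: Wed/Fri  2329: Thu/Sun  2330: Fri/Mon ✓  2331: Sat/Tue  2332: Mon/Wed  2333: Tue/Fri  2334: Wed/Sat  2335: Thu/Sun  2336: Sat/Mon
Both conditions hold in: 2290, 2302, 2313, 2319, 2330 — 5.

5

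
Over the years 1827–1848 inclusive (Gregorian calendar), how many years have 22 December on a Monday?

Track 22 December's weekday year by year (advancing +1, or +2 across a Feb 29):
  1827: Sat  1828: Mon (+2) ✓  1829: Tue (+1)  1830: Wed (+1)  1831: Thu (+1)
  1832: Sat (+2)  1833: Sun (+1)  1834: Mon (+1) ✓  1835: Tue (+1)  1836: Thu (+2)
  1837: Fri (+1)  1838: Sat (+1)  1839: Sun (+1)  1840: Tue (+2)  1841: Wed (+1)
  1842: Thu (+1)  1843: Fri (+1)  1844: Sun (+2)  1845: Mon (+1) ✓  1846: Tue (+1)
  1847: Wed (+1)  1848: Fri (+2)
Monday years: 1828, 1834, 1845 — 3 in total.

3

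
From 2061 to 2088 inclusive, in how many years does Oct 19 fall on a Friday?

4

Track Oct 19's weekday year by year (advancing +1, or +2 across a Feb 29):
  2061: Wed  2062: Thu (+1)  2063: Fri (+1) ✓  2064: Sun (+2)  2065: Mon (+1)
  2066: Tue (+1)  2067: Wed (+1)  2068: Fri (+2) ✓  2069: Sat (+1)  2070: Sun (+1)
  2071: Mon (+1)  2072: Wed (+2)  2073: Thu (+1)  2074: Fri (+1) ✓  2075: Sat (+1)
  2076: Mon (+2)  2077: Tue (+1)  2078: Wed (+1)  2079: Thu (+1)  2080: Sat (+2)
  2081: Sun (+1)  2082: Mon (+1)  2083: Tue (+1)  2084: Thu (+2)  2085: Fri (+1) ✓
  2086: Sat (+1)  2087: Sun (+1)  2088: Tue (+2)
Friday years: 2063, 2068, 2074, 2085 — 4 in total.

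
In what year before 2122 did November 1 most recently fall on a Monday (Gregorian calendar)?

2117

From one year to the next, a fixed date's weekday advances by 1, or by 2 when a Feb 29 lies between the two dates.
2122: November 1 is Sunday.
2121: Saturday (−1)
2120: Friday (−1)
2119: Wednesday (−2)
2118: Tuesday (−1)
2117: Monday (−1)
November 1 falls on a Monday in 2117.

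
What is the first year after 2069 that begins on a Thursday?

Jan 1 advances by 2 weekdays after a leap year and by 1 after a common year.
2069: Jan 1 is Tuesday.
2070: Wednesday
2071: Thursday
2071 begins on a Thursday

2071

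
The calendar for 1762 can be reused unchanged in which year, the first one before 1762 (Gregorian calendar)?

Two years share a calendar iff Jan 1 falls on the same weekday and both are leap or both are common. 1762: Jan 1 is Friday, common year.
1761: Jan 1 Thursday, common
1760: Jan 1 Tuesday, leap
1759: Jan 1 Monday, common
1758: Jan 1 Sunday, common
1757: Jan 1 Saturday, common
1756: Jan 1 Thursday, leap
1755: Jan 1 Wednesday, common
1754: Jan 1 Tuesday, common
1753: Jan 1 Monday, common
1752: Jan 1 Saturday, leap
1751: Jan 1 Friday, common
1751 matches on both conditions.

1751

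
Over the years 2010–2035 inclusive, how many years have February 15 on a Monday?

4

Track February 15's weekday year by year (advancing +1, or +2 across a Feb 29):
  2010: Mon ✓  2011: Tue (+1)  2012: Wed (+1)  2013: Fri (+2)  2014: Sat (+1)
  2015: Sun (+1)  2016: Mon (+1) ✓  2017: Wed (+2)  2018: Thu (+1)  2019: Fri (+1)
  2020: Sat (+1)  2021: Mon (+2) ✓  2022: Tue (+1)  2023: Wed (+1)  2024: Thu (+1)
  2025: Sat (+2)  2026: Sun (+1)  2027: Mon (+1) ✓  2028: Tue (+1)  2029: Thu (+2)
  2030: Fri (+1)  2031: Sat (+1)  2032: Sun (+1)  2033: Tue (+2)  2034: Wed (+1)
  2035: Thu (+1)
Monday years: 2010, 2016, 2021, 2027 — 4 in total.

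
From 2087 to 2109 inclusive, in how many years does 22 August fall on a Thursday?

2

Track 22 August's weekday year by year (advancing +1, or +2 across a Feb 29):
  2087: Fri  2088: Sun (+2)  2089: Mon (+1)  2090: Tue (+1)  2091: Wed (+1)
  2092: Fri (+2)  2093: Sat (+1)  2094: Sun (+1)  2095: Mon (+1)  2096: Wed (+2)
  2097: Thu (+1) ✓  2098: Fri (+1)  2099: Sat (+1)  2100: Sun (+1)  2101: Mon (+1)
  2102: Tue (+1)  2103: Wed (+1)  2104: Fri (+2)  2105: Sat (+1)  2106: Sun (+1)
  2107: Mon (+1)  2108: Wed (+2)  2109: Thu (+1) ✓
Thursday years: 2097, 2109 — 2 in total.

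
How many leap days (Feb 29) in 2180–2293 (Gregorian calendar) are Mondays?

Leap years in 2180–2293: 28 of them.
Feb 29 weekday advances by 5 (mod 7) from one leap year to the next four years later (or differs when a century non-leap intervenes).
Leap-day weekdays: 2180:Tue 2184:Sun 2188:Fri 2192:Wed 2196:Mon✓ 2204:Wed 2208:Mon✓ 2212:Sat 2216:Thu 2220:Tue 2224:Sun 2228:Fri 2232:Wed 2236:Mon✓ 2240:Sat 2244:Thu 2248:Tue 2252:Sun 2256:Fri 2260:Wed 2264:Mon✓ 2268:Sat 2272:Thu 2276:Tue 2280:Sun 2284:Fri 2288:Wed 2292:Mon✓
Monday: 2196, 2208, 2236, 2264, 2292 → 5.

5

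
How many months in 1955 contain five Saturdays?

5

A month of length L has five Saturdays iff its first Saturday is on day ≤ L−28 (so day 1–3 in a 31-day month, 1–2 in a 30-day month, day 1 in a leap February).
Checking each month of 1955: Jan starts Sat (31d) ✓; Feb starts Tue (28d); Mar starts Tue (31d); Apr starts Fri (30d) ✓; May starts Sun (31d); Jun starts Wed (30d); Jul starts Fri (31d) ✓; Aug starts Mon (31d); Sep starts Thu (30d); Oct starts Sat (31d) ✓; Nov starts Tue (30d); Dec starts Thu (31d) ✓.
Five-Saturday months: January, April, July, October, December → 5.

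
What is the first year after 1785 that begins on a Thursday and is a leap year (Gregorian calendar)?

Jan 1 advances by 2 weekdays after a leap year and by 1 after a common year.
1785: Jan 1 is Saturday.
1786: Sunday
1787: Monday
1788: Tuesday (leap)
1789: Thursday
1790: Friday
1791: Saturday
1792: Sunday (leap)
1793: Tuesday
1794: Wednesday
1795: Thursday
1796: Friday (leap)
1797: Sunday
1798: Monday
1799: Tuesday
1800: Wednesday
1801: Thursday
1802: Friday
1803: Saturday
1804: Sunday (leap)
1805: Tuesday
1806: Wednesday
1807: Thursday
1808: Friday (leap)
1809: Sunday
1810: Monday
1811: Tuesday
1812: Wednesday (leap)
1813: Friday
1814: Saturday
1815: Sunday
1816: Monday (leap)
1817: Wednesday
1818: Thursday
1819: Friday
1820: Saturday (leap)
1821: Monday
1822: Tuesday
1823: Wednesday
1824: Thursday (leap)
1824 begins on a Thursday and is a leap year.

1824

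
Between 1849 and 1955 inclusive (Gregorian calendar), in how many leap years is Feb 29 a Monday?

Leap years in 1849–1955: 25 of them.
Feb 29 weekday advances by 5 (mod 7) from one leap year to the next four years later (or differs when a century non-leap intervenes).
Leap-day weekdays: 1852:Sun 1856:Fri 1860:Wed 1864:Mon✓ 1868:Sat 1872:Thu 1876:Tue 1880:Sun 1884:Fri 1888:Wed 1892:Mon✓ 1896:Sat 1904:Mon✓ 1908:Sat 1912:Thu 1916:Tue 1920:Sun 1924:Fri 1928:Wed 1932:Mon✓ 1936:Sat 1940:Thu 1944:Tue 1948:Sun 1952:Fri
Monday: 1864, 1892, 1904, 1932 → 4.

4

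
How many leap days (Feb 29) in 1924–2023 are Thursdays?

3

Leap years in 1924–2023: 25 of them.
Feb 29 weekday advances by 5 (mod 7) from one leap year to the next four years later (or differs when a century non-leap intervenes).
Leap-day weekdays: 1924:Fri 1928:Wed 1932:Mon 1936:Sat 1940:Thu✓ 1944:Tue 1948:Sun 1952:Fri 1956:Wed 1960:Mon 1964:Sat 1968:Thu✓ 1972:Tue 1976:Sun 1980:Fri 1984:Wed 1988:Mon 1992:Sat 1996:Thu✓ 2000:Tue 2004:Sun 2008:Fri 2012:Wed 2016:Mon 2020:Sat
Thursday: 1940, 1968, 1996 → 3.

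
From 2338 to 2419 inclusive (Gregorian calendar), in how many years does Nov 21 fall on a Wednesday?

12

Track Nov 21's weekday year by year (advancing +1, or +2 across a Feb 29):
  2338: Mon  2339: Tue (+1)  2340: Thu (+2)  2341: Fri (+1)  2342: Sat (+1)
  2343: Sun (+1)  2344: Tue (+2)  2345: Wed (+1) ✓  2346: Thu (+1)  2347: Fri (+1)
  2348: Sun (+2)  2349: Mon (+1)  2350: Tue (+1)  2351: Wed (+1) ✓  … (54 more years) …
  2406: Tue (+1)  2407: Wed (+1) ✓  2408: Fri (+2)  2409: Sat (+1)  2410: Sun (+1)
  2411: Mon (+1)  2412: Wed (+2) ✓  2413: Thu (+1)  2414: Fri (+1)  2415: Sat (+1)
  2416: Mon (+2)  2417: Tue (+1)  2418: Wed (+1) ✓  2419: Thu (+1)
Wednesday years: 2345, 2351, 2356, 2362, 2373, 2379, 2384, 2390, 2401, 2407, 2412, 2418 — 12 in total.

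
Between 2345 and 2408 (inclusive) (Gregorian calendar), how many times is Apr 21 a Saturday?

10

Track Apr 21's weekday year by year (advancing +1, or +2 across a Feb 29):
  2345: Sat ✓  2346: Sun (+1)  2347: Mon (+1)  2348: Wed (+2)  2349: Thu (+1)
  2350: Fri (+1)  2351: Sat (+1) ✓  2352: Mon (+2)  2353: Tue (+1)  2354: Wed (+1)
  2355: Thu (+1)  2356: Sat (+2) ✓  2357: Sun (+1)  2358: Mon (+1)  … (36 more years) …
  2395: Fri (+1)  2396: Sun (+2)  2397: Mon (+1)  2398: Tue (+1)  2399: Wed (+1)
  2400: Fri (+2)  2401: Sat (+1) ✓  2402: Sun (+1)  2403: Mon (+1)  2404: Wed (+2)
  2405: Thu (+1)  2406: Fri (+1)  2407: Sat (+1) ✓  2408: Mon (+2)
Saturday years: 2345, 2351, 2356, 2362, 2373, 2379, 2384, 2390, 2401, 2407 — 10 in total.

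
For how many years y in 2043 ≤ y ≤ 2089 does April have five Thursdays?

April has 30 days; it has five Thursdays when Thursday falls among the first (month-length − 28) days — i.e. when April 1 is one of Thursday/Wednesday.
April 1 by year: 2043:Wed✓ 2044:Fri 2045:Sat 2046:Sun 2047:Mon 2048:Wed✓ 2049:Thu✓ 2050:Fri 2051:Sat 2052:Mon 2053:Tue 2054:Wed✓ 2055:Thu✓ 2056:Sat 2057:Sun …(17 more)… 2075:Mon 2076:Wed✓ 2077:Thu✓ 2078:Fri 2079:Sat 2080:Mon 2081:Tue 2082:Wed✓ 2083:Thu✓ 2084:Sat 2085:Sun 2086:Mon 2087:Tue 2088:Thu✓ 2089:Fri
Years with five Thursdays: 2043, 2048, 2049, 2054, 2055, 2060, 2065, 2066, 2071, 2076, 2077, 2082, 2083, 2088 → 14.

14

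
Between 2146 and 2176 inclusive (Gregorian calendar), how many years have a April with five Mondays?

April has 30 days; it has five Mondays when Monday falls among the first (month-length − 28) days — i.e. when April 1 is one of Monday/Sunday.
April 1 by year: 2146:Fri 2147:Sat 2148:Mon✓ 2149:Tue 2150:Wed 2151:Thu 2152:Sat 2153:Sun✓ 2154:Mon✓ 2155:Tue 2156:Thu 2157:Fri 2158:Sat 2159:Sun✓ 2160:Tue 2161:Wed 2162:Thu 2163:Fri 2164:Sun✓ 2165:Mon✓ 2166:Tue 2167:Wed 2168:Fri 2169:Sat 2170:Sun✓ 2171:Mon✓ 2172:Wed 2173:Thu 2174:Fri 2175:Sat 2176:Mon✓
Years with five Mondays: 2148, 2153, 2154, 2159, 2164, 2165, 2170, 2171, 2176 → 9.

9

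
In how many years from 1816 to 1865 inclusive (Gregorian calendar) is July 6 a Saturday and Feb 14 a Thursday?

5

Check each year's weekday for July 6 and Feb 14:
  1816: Sat/Wed  1817: Sun/Fri  1818: Mon/Sat  1819: Tue/Sun  1820: Thu/Mon  1821: Fri/Wed  1822: Sat/Thu ✓  1823: Sun/Fri  1824: Tue/Sat  1825: Wed/Mon  1826: Thu/Tue  1827: Fri/Wed  1828: Sun/Thu  1829: Mon/Sat  …(22 more)…  1852: Tue/Sat  1853: Wed/Mon  1854: Thu/Tue  1855: Fri/Wed  1856: Sun/Thu  1857: Mon/Sat  1858: Tue/Sun  1859: Wed/Mon  1860: Fri/Tue  1861: Sat/Thu ✓  1862: Sun/Fri  1863: Mon/Sat  1864: Wed/Sun  1865: Thu/Tue
Both conditions hold in: 1822, 1833, 1839, 1850, 1861 — 5.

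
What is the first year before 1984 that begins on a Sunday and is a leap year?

1956

Jan 1 advances by 2 weekdays after a leap year and by 1 after a common year.
1984: Jan 1 is Sunday (leap).
1983: Saturday
1982: Friday
1981: Thursday
1980: Tuesday (leap)
1979: Monday
1978: Sunday
1977: Saturday
1976: Thursday (leap)
1975: Wednesday
1974: Tuesday
1973: Monday
1972: Saturday (leap)
1971: Friday
1970: Thursday
1969: Wednesday
1968: Monday (leap)
1967: Sunday
1966: Saturday
1965: Friday
1964: Wednesday (leap)
1963: Tuesday
1962: Monday
1961: Sunday
1960: Friday (leap)
1959: Thursday
1958: Wednesday
1957: Tuesday
1956: Sunday (leap)
1956 begins on a Sunday and is a leap year.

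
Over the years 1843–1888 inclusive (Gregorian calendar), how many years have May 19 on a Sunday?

6

Track May 19's weekday year by year (advancing +1, or +2 across a Feb 29):
  1843: Fri  1844: Sun (+2) ✓  1845: Mon (+1)  1846: Tue (+1)  1847: Wed (+1)
  1848: Fri (+2)  1849: Sat (+1)  1850: Sun (+1) ✓  1851: Mon (+1)  1852: Wed (+2)
  1853: Thu (+1)  1854: Fri (+1)  1855: Sat (+1)  1856: Mon (+2)  … (18 more years) …
  1875: Wed (+1)  1876: Fri (+2)  1877: Sat (+1)  1878: Sun (+1) ✓  1879: Mon (+1)
  1880: Wed (+2)  1881: Thu (+1)  1882: Fri (+1)  1883: Sat (+1)  1884: Mon (+2)
  1885: Tue (+1)  1886: Wed (+1)  1887: Thu (+1)  1888: Sat (+2)
Sunday years: 1844, 1850, 1861, 1867, 1872, 1878 — 6 in total.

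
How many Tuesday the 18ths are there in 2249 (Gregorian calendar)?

Check the 18th of each month of 2249: Jan 18: Thu, Feb 18: Sun, Mar 18: Sun, Apr 18: Wed, May 18: Fri, Jun 18: Mon, Jul 18: Wed, Aug 18: Sat, Sep 18: Tue, Oct 18: Thu, Nov 18: Sun, Dec 18: Tue.
Tuesday occurs in September, December — 2 months.

2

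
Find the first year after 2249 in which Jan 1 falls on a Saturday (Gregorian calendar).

2253

Jan 1 advances by 2 weekdays after a leap year and by 1 after a common year.
2249: Jan 1 is Monday.
2250: Tuesday
2251: Wednesday
2252: Thursday (leap)
2253: Saturday
2253 begins on a Saturday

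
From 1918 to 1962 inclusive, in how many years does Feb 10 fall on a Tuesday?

7

Track Feb 10's weekday year by year (advancing +1, or +2 across a Feb 29):
  1918: Sun  1919: Mon (+1)  1920: Tue (+1) ✓  1921: Thu (+2)  1922: Fri (+1)
  1923: Sat (+1)  1924: Sun (+1)  1925: Tue (+2) ✓  1926: Wed (+1)  1927: Thu (+1)
  1928: Fri (+1)  1929: Sun (+2)  1930: Mon (+1)  1931: Tue (+1) ✓  … (17 more years) …
  1949: Thu (+2)  1950: Fri (+1)  1951: Sat (+1)  1952: Sun (+1)  1953: Tue (+2) ✓
  1954: Wed (+1)  1955: Thu (+1)  1956: Fri (+1)  1957: Sun (+2)  1958: Mon (+1)
  1959: Tue (+1) ✓  1960: Wed (+1)  1961: Fri (+2)  1962: Sat (+1)
Tuesday years: 1920, 1925, 1931, 1942, 1948, 1953, 1959 — 7 in total.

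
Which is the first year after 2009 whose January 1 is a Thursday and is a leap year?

2032

Jan 1 advances by 2 weekdays after a leap year and by 1 after a common year.
2009: Jan 1 is Thursday.
2010: Friday
2011: Saturday
2012: Sunday (leap)
2013: Tuesday
2014: Wednesday
2015: Thursday
2016: Friday (leap)
2017: Sunday
2018: Monday
2019: Tuesday
2020: Wednesday (leap)
2021: Friday
2022: Saturday
2023: Sunday
2024: Monday (leap)
2025: Wednesday
2026: Thursday
2027: Friday
2028: Saturday (leap)
2029: Monday
2030: Tuesday
2031: Wednesday
2032: Thursday (leap)
2032 begins on a Thursday and is a leap year.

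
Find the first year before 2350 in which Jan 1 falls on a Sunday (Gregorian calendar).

2339

Jan 1 advances by 2 weekdays after a leap year and by 1 after a common year.
2350: Jan 1 is Sunday.
2349: Saturday
2348: Thursday (leap)
2347: Wednesday
2346: Tuesday
2345: Monday
2344: Saturday (leap)
2343: Friday
2342: Thursday
2341: Wednesday
2340: Monday (leap)
2339: Sunday
2339 begins on a Sunday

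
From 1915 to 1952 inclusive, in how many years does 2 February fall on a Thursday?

Track 2 February's weekday year by year (advancing +1, or +2 across a Feb 29):
  1915: Tue  1916: Wed (+1)  1917: Fri (+2)  1918: Sat (+1)  1919: Sun (+1)
  1920: Mon (+1)  1921: Wed (+2)  1922: Thu (+1) ✓  1923: Fri (+1)  1924: Sat (+1)
  1925: Mon (+2)  1926: Tue (+1)  1927: Wed (+1)  1928: Thu (+1) ✓  … (10 more years) …
  1939: Thu (+1) ✓  1940: Fri (+1)  1941: Sun (+2)  1942: Mon (+1)  1943: Tue (+1)
  1944: Wed (+1)  1945: Fri (+2)  1946: Sat (+1)  1947: Sun (+1)  1948: Mon (+1)
  1949: Wed (+2)  1950: Thu (+1) ✓  1951: Fri (+1)  1952: Sat (+1)
Thursday years: 1922, 1928, 1933, 1939, 1950 — 5 in total.

5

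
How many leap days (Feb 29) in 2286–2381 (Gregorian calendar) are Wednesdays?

3

Leap years in 2286–2381: 23 of them.
Feb 29 weekday advances by 5 (mod 7) from one leap year to the next four years later (or differs when a century non-leap intervenes).
Leap-day weekdays: 2288:Wed✓ 2292:Mon 2296:Sat 2304:Mon 2308:Sat 2312:Thu 2316:Tue 2320:Sun 2324:Fri 2328:Wed✓ 2332:Mon 2336:Sat 2340:Thu 2344:Tue 2348:Sun 2352:Fri 2356:Wed✓ 2360:Mon 2364:Sat 2368:Thu 2372:Tue 2376:Sun 2380:Fri
Wednesday: 2288, 2328, 2356 → 3.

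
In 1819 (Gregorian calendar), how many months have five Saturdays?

A month of length L has five Saturdays iff its first Saturday is on day ≤ L−28 (so day 1–3 in a 31-day month, 1–2 in a 30-day month, day 1 in a leap February).
Checking each month of 1819: Jan starts Fri (31d) ✓; Feb starts Mon (28d); Mar starts Mon (31d); Apr starts Thu (30d); May starts Sat (31d) ✓; Jun starts Tue (30d); Jul starts Thu (31d) ✓; Aug starts Sun (31d); Sep starts Wed (30d); Oct starts Fri (31d) ✓; Nov starts Mon (30d); Dec starts Wed (31d).
Five-Saturday months: January, May, July, October → 4.

4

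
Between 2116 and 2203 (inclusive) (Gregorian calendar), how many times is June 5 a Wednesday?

Track June 5's weekday year by year (advancing +1, or +2 across a Feb 29):
  2116: Fri  2117: Sat (+1)  2118: Sun (+1)  2119: Mon (+1)  2120: Wed (+2) ✓
  2121: Thu (+1)  2122: Fri (+1)  2123: Sat (+1)  2124: Mon (+2)  2125: Tue (+1)
  2126: Wed (+1) ✓  2127: Thu (+1)  2128: Sat (+2)  2129: Sun (+1)  … (60 more years) …
  2190: Sat (+1)  2191: Sun (+1)  2192: Tue (+2)  2193: Wed (+1) ✓  2194: Thu (+1)
  2195: Fri (+1)  2196: Sun (+2)  2197: Mon (+1)  2198: Tue (+1)  2199: Wed (+1) ✓
  2200: Thu (+1)  2201: Fri (+1)  2202: Sat (+1)  2203: Sun (+1)
Wednesday years: 2120, 2126, 2137, 2143, 2148, 2154, 2165, 2171, 2176, 2182, 2193, 2199 — 12 in total.

12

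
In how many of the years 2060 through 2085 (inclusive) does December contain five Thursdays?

12

December has 31 days; it has five Thursdays when Thursday falls among the first (month-length − 28) days — i.e. when December 1 is one of Thursday/Wednesday/Tuesday.
December 1 by year: 2060:Wed✓ 2061:Thu✓ 2062:Fri 2063:Sat 2064:Mon 2065:Tue✓ 2066:Wed✓ 2067:Thu✓ 2068:Sat 2069:Sun 2070:Mon 2071:Tue✓ 2072:Thu✓ 2073:Fri 2074:Sat 2075:Sun 2076:Tue✓ 2077:Wed✓ 2078:Thu✓ 2079:Fri 2080:Sun 2081:Mon 2082:Tue✓ 2083:Wed✓ 2084:Fri 2085:Sat
Years with five Thursdays: 2060, 2061, 2065, 2066, 2067, 2071, 2072, 2076, 2077, 2078, 2082, 2083 → 12.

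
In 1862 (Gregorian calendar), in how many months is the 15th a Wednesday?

Check the 15th of each month of 1862: Jan 15: Wed, Feb 15: Sat, Mar 15: Sat, Apr 15: Tue, May 15: Thu, Jun 15: Sun, Jul 15: Tue, Aug 15: Fri, Sep 15: Mon, Oct 15: Wed, Nov 15: Sat, Dec 15: Mon.
Wednesday occurs in January, October — 2 months.

2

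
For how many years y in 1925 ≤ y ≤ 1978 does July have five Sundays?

23

July has 31 days; it has five Sundays when Sunday falls among the first (month-length − 28) days — i.e. when July 1 is one of Sunday/Saturday/Friday.
July 1 by year: 1925:Wed 1926:Thu 1927:Fri✓ 1928:Sun✓ 1929:Mon 1930:Tue 1931:Wed 1932:Fri✓ 1933:Sat✓ 1934:Sun✓ 1935:Mon 1936:Wed 1937:Thu 1938:Fri✓ 1939:Sat✓ …(24 more)… 1964:Wed 1965:Thu 1966:Fri✓ 1967:Sat✓ 1968:Mon 1969:Tue 1970:Wed 1971:Thu 1972:Sat✓ 1973:Sun✓ 1974:Mon 1975:Tue 1976:Thu 1977:Fri✓ 1978:Sat✓
Years with five Sundays: 1927, 1928, 1932, 1933, 1934, 1938, 1939, 1944, 1945, 1949, 1950, 1951, 1955, 1956, 1960, 1961, 1962, 1966, 1967, 1972, 1973, 1977, 1978 → 23.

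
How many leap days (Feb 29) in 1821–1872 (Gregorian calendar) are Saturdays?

Leap years in 1821–1872: 13 of them.
Feb 29 weekday advances by 5 (mod 7) from one leap year to the next four years later (or differs when a century non-leap intervenes).
Leap-day weekdays: 1824:Sun 1828:Fri 1832:Wed 1836:Mon 1840:Sat✓ 1844:Thu 1848:Tue 1852:Sun 1856:Fri 1860:Wed 1864:Mon 1868:Sat✓ 1872:Thu
Saturday: 1840, 1868 → 2.

2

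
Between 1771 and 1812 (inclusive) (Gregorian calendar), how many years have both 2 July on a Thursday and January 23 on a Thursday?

2

Check each year's weekday for 2 July and January 23:
  1771: Tue/Wed  1772: Thu/Thu ✓  1773: Fri/Sat  1774: Sat/Sun  1775: Sun/Mon  1776: Tue/Tue  1777: Wed/Thu  1778: Thu/Fri  1779: Fri/Sat  1780: Sun/Sun  1781: Mon/Tue  1782: Tue/Wed  1783: Wed/Thu  1784: Fri/Fri  …(14 more)…  1799: Tue/Wed  1800: Wed/Thu  1801: Thu/Fri  1802: Fri/Sat  1803: Sat/Sun  1804: Mon/Mon  1805: Tue/Wed  1806: Wed/Thu  1807: Thu/Fri  1808: Sat/Sat  1809: Sun/Mon  1810: Mon/Tue  1811: Tue/Wed  1812: Thu/Thu ✓
Both conditions hold in: 1772, 1812 — 2.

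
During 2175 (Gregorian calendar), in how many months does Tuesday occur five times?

4

A month of length L has five Tuesdays iff its first Tuesday is on day ≤ L−28 (so day 1–3 in a 31-day month, 1–2 in a 30-day month, day 1 in a leap February).
Checking each month of 2175: Jan starts Sun (31d) ✓; Feb starts Wed (28d); Mar starts Wed (31d); Apr starts Sat (30d); May starts Mon (31d) ✓; Jun starts Thu (30d); Jul starts Sat (31d); Aug starts Tue (31d) ✓; Sep starts Fri (30d); Oct starts Sun (31d) ✓; Nov starts Wed (30d); Dec starts Fri (31d).
Five-Tuesday months: January, May, August, October → 4.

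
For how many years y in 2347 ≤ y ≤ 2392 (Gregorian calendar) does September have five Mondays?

September has 30 days; it has five Mondays when Monday falls among the first (month-length − 28) days — i.e. when September 1 is one of Monday/Sunday.
September 1 by year: 2347:Mon✓ 2348:Wed 2349:Thu 2350:Fri 2351:Sat 2352:Mon✓ 2353:Tue 2354:Wed 2355:Thu 2356:Sat 2357:Sun✓ 2358:Mon✓ 2359:Tue 2360:Thu 2361:Fri …(16 more)… 2378:Fri 2379:Sat 2380:Mon✓ 2381:Tue 2382:Wed 2383:Thu 2384:Sat 2385:Sun✓ 2386:Mon✓ 2387:Tue 2388:Thu 2389:Fri 2390:Sat 2391:Sun✓ 2392:Tue
Years with five Mondays: 2347, 2352, 2357, 2358, 2363, 2368, 2369, 2374, 2375, 2380, 2385, 2386, 2391 → 13.

13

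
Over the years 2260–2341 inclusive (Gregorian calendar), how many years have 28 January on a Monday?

12

Track 28 January's weekday year by year (advancing +1, or +2 across a Feb 29):
  2260: Sat  2261: Mon (+2) ✓  2262: Tue (+1)  2263: Wed (+1)  2264: Thu (+1)
  2265: Sat (+2)  2266: Sun (+1)  2267: Mon (+1) ✓  2268: Tue (+1)  2269: Thu (+2)
  2270: Fri (+1)  2271: Sat (+1)  2272: Sun (+1)  2273: Tue (+2)  … (54 more years) …
  2328: Sat (+1)  2329: Mon (+2) ✓  2330: Tue (+1)  2331: Wed (+1)  2332: Thu (+1)
  2333: Sat (+2)  2334: Sun (+1)  2335: Mon (+1) ✓  2336: Tue (+1)  2337: Thu (+2)
  2338: Fri (+1)  2339: Sat (+1)  2340: Sun (+1)  2341: Tue (+2)
Monday years: 2261, 2267, 2278, 2284, 2289, 2295, 2301, 2307, 2318, 2324, 2329, 2335 — 12 in total.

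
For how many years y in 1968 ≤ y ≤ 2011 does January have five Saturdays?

20

January has 31 days; it has five Saturdays when Saturday falls among the first (month-length − 28) days — i.e. when January 1 is one of Saturday/Friday/Thursday.
January 1 by year: 1968:Mon 1969:Wed 1970:Thu✓ 1971:Fri✓ 1972:Sat✓ 1973:Mon 1974:Tue 1975:Wed 1976:Thu✓ 1977:Sat✓ 1978:Sun 1979:Mon 1980:Tue 1981:Thu✓ 1982:Fri✓ …(14 more)… 1997:Wed 1998:Thu✓ 1999:Fri✓ 2000:Sat✓ 2001:Mon 2002:Tue 2003:Wed 2004:Thu✓ 2005:Sat✓ 2006:Sun 2007:Mon 2008:Tue 2009:Thu✓ 2010:Fri✓ 2011:Sat✓
Years with five Saturdays: 1970, 1971, 1972, 1976, 1977, 1981, 1982, 1983, 1987, 1988, 1993, 1994, 1998, 1999, 2000, 2004, 2005, 2009, 2010, 2011 → 20.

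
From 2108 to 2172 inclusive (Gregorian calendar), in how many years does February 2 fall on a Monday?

9

Track February 2's weekday year by year (advancing +1, or +2 across a Feb 29):
  2108: Thu  2109: Sat (+2)  2110: Sun (+1)  2111: Mon (+1) ✓  2112: Tue (+1)
  2113: Thu (+2)  2114: Fri (+1)  2115: Sat (+1)  2116: Sun (+1)  2117: Tue (+2)
  2118: Wed (+1)  2119: Thu (+1)  2120: Fri (+1)  2121: Sun (+2)  … (37 more years) …
  2159: Fri (+1)  2160: Sat (+1)  2161: Mon (+2) ✓  2162: Tue (+1)  2163: Wed (+1)
  2164: Thu (+1)  2165: Sat (+2)  2166: Sun (+1)  2167: Mon (+1) ✓  2168: Tue (+1)
  2169: Thu (+2)  2170: Fri (+1)  2171: Sat (+1)  2172: Sun (+1)
Monday years: 2111, 2122, 2128, 2133, 2139, 2150, 2156, 2161, 2167 — 9 in total.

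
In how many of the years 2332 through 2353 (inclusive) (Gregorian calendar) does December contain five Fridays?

December has 31 days; it has five Fridays when Friday falls among the first (month-length − 28) days — i.e. when December 1 is one of Friday/Thursday/Wednesday.
December 1 by year: 2332:Thu✓ 2333:Fri✓ 2334:Sat 2335:Sun 2336:Tue 2337:Wed✓ 2338:Thu✓ 2339:Fri✓ 2340:Sun 2341:Mon 2342:Tue 2343:Wed✓ 2344:Fri✓ 2345:Sat 2346:Sun 2347:Mon 2348:Wed✓ 2349:Thu✓ 2350:Fri✓ 2351:Sat 2352:Mon 2353:Tue
Years with five Fridays: 2332, 2333, 2337, 2338, 2339, 2343, 2344, 2348, 2349, 2350 → 10.

10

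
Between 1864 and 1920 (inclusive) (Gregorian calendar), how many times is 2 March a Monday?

8

Track 2 March's weekday year by year (advancing +1, or +2 across a Feb 29):
  1864: Wed  1865: Thu (+1)  1866: Fri (+1)  1867: Sat (+1)  1868: Mon (+2) ✓
  1869: Tue (+1)  1870: Wed (+1)  1871: Thu (+1)  1872: Sat (+2)  1873: Sun (+1)
  1874: Mon (+1) ✓  1875: Tue (+1)  1876: Thu (+2)  1877: Fri (+1)  … (29 more years) …
  1907: Sat (+1)  1908: Mon (+2) ✓  1909: Tue (+1)  1910: Wed (+1)  1911: Thu (+1)
  1912: Sat (+2)  1913: Sun (+1)  1914: Mon (+1) ✓  1915: Tue (+1)  1916: Thu (+2)
  1917: Fri (+1)  1918: Sat (+1)  1919: Sun (+1)  1920: Tue (+2)
Monday years: 1868, 1874, 1885, 1891, 1896, 1903, 1908, 1914 — 8 in total.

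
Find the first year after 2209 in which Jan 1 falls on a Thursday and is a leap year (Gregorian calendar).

Jan 1 advances by 2 weekdays after a leap year and by 1 after a common year.
2209: Jan 1 is Sunday.
2210: Monday
2211: Tuesday
2212: Wednesday (leap)
2213: Friday
2214: Saturday
2215: Sunday
2216: Monday (leap)
2217: Wednesday
2218: Thursday
2219: Friday
2220: Saturday (leap)
2221: Monday
2222: Tuesday
2223: Wednesday
2224: Thursday (leap)
2224 begins on a Thursday and is a leap year.

2224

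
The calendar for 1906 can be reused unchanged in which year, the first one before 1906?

Two years share a calendar iff Jan 1 falls on the same weekday and both are leap or both are common. 1906: Jan 1 is Monday, common year.
1905: Jan 1 Sunday, common
1904: Jan 1 Friday, leap
1903: Jan 1 Thursday, common
1902: Jan 1 Wednesday, common
1901: Jan 1 Tuesday, common
1900: Jan 1 Monday, common
1900 matches on both conditions.

1900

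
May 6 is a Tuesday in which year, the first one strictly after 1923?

From one year to the next, a fixed date's weekday advances by 1, or by 2 when a Feb 29 lies between the two dates.
1923: May 6 is Sunday.
1924: Tuesday (+2)
May 6 falls on a Tuesday in 1924.

1924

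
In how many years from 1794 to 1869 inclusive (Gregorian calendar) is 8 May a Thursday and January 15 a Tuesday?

2

Check each year's weekday for 8 May and January 15:
  1794: Thu/Wed  1795: Fri/Thu  1796: Sun/Fri  1797: Mon/Sun  1798: Tue/Mon  1799: Wed/Tue  1800: Thu/Wed  1801: Fri/Thu  1802: Sat/Fri  1803: Sun/Sat  1804: Tue/Sun  1805: Wed/Tue  1806: Thu/Wed  1807: Fri/Thu  …(48 more)…  1856: Thu/Tue ✓  1857: Fri/Thu  1858: Sat/Fri  1859: Sun/Sat  1860: Tue/Sun  1861: Wed/Tue  1862: Thu/Wed  1863: Fri/Thu  1864: Sun/Fri  1865: Mon/Sun  1866: Tue/Mon  1867: Wed/Tue  1868: Fri/Wed  1869: Sat/Fri
Both conditions hold in: 1828, 1856 — 2.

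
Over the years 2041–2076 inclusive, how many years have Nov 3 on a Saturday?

5

Track Nov 3's weekday year by year (advancing +1, or +2 across a Feb 29):
  2041: Sun  2042: Mon (+1)  2043: Tue (+1)  2044: Thu (+2)  2045: Fri (+1)
  2046: Sat (+1) ✓  2047: Sun (+1)  2048: Tue (+2)  2049: Wed (+1)  2050: Thu (+1)
  2051: Fri (+1)  2052: Sun (+2)  2053: Mon (+1)  2054: Tue (+1)  … (8 more years) …
  2063: Sat (+1) ✓  2064: Mon (+2)  2065: Tue (+1)  2066: Wed (+1)  2067: Thu (+1)
  2068: Sat (+2) ✓  2069: Sun (+1)  2070: Mon (+1)  2071: Tue (+1)  2072: Thu (+2)
  2073: Fri (+1)  2074: Sat (+1) ✓  2075: Sun (+1)  2076: Tue (+2)
Saturday years: 2046, 2057, 2063, 2068, 2074 — 5 in total.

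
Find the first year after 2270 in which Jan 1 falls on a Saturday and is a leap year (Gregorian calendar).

Jan 1 advances by 2 weekdays after a leap year and by 1 after a common year.
2270: Jan 1 is Saturday.
2271: Sunday
2272: Monday (leap)
2273: Wednesday
2274: Thursday
2275: Friday
2276: Saturday (leap)
2276 begins on a Saturday and is a leap year.

2276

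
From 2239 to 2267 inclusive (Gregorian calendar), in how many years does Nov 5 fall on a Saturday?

4

Track Nov 5's weekday year by year (advancing +1, or +2 across a Feb 29):
  2239: Tue  2240: Thu (+2)  2241: Fri (+1)  2242: Sat (+1) ✓  2243: Sun (+1)
  2244: Tue (+2)  2245: Wed (+1)  2246: Thu (+1)  2247: Fri (+1)  2248: Sun (+2)
  2249: Mon (+1)  2250: Tue (+1)  2251: Wed (+1)  2252: Fri (+2)  2253: Sat (+1) ✓
  2254: Sun (+1)  2255: Mon (+1)  2256: Wed (+2)  2257: Thu (+1)  2258: Fri (+1)
  2259: Sat (+1) ✓  2260: Mon (+2)  2261: Tue (+1)  2262: Wed (+1)  2263: Thu (+1)
  2264: Sat (+2) ✓  2265: Sun (+1)  2266: Mon (+1)  2267: Tue (+1)
Saturday years: 2242, 2253, 2259, 2264 — 4 in total.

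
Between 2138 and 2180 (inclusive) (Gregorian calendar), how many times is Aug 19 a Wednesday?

7

Track Aug 19's weekday year by year (advancing +1, or +2 across a Feb 29):
  2138: Tue  2139: Wed (+1) ✓  2140: Fri (+2)  2141: Sat (+1)  2142: Sun (+1)
  2143: Mon (+1)  2144: Wed (+2) ✓  2145: Thu (+1)  2146: Fri (+1)  2147: Sat (+1)
  2148: Mon (+2)  2149: Tue (+1)  2150: Wed (+1) ✓  2151: Thu (+1)  … (15 more years) …
  2167: Wed (+1) ✓  2168: Fri (+2)  2169: Sat (+1)  2170: Sun (+1)  2171: Mon (+1)
  2172: Wed (+2) ✓  2173: Thu (+1)  2174: Fri (+1)  2175: Sat (+1)  2176: Mon (+2)
  2177: Tue (+1)  2178: Wed (+1) ✓  2179: Thu (+1)  2180: Sat (+2)
Wednesday years: 2139, 2144, 2150, 2161, 2167, 2172, 2178 — 7 in total.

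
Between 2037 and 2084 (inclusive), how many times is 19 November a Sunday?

Track 19 November's weekday year by year (advancing +1, or +2 across a Feb 29):
  2037: Thu  2038: Fri (+1)  2039: Sat (+1)  2040: Mon (+2)  2041: Tue (+1)
  2042: Wed (+1)  2043: Thu (+1)  2044: Sat (+2)  2045: Sun (+1) ✓  2046: Mon (+1)
  2047: Tue (+1)  2048: Thu (+2)  2049: Fri (+1)  2050: Sat (+1)  … (20 more years) …
  2071: Thu (+1)  2072: Sat (+2)  2073: Sun (+1) ✓  2074: Mon (+1)  2075: Tue (+1)
  2076: Thu (+2)  2077: Fri (+1)  2078: Sat (+1)  2079: Sun (+1) ✓  2080: Tue (+2)
  2081: Wed (+1)  2082: Thu (+1)  2083: Fri (+1)  2084: Sun (+2) ✓
Sunday years: 2045, 2051, 2056, 2062, 2073, 2079, 2084 — 7 in total.

7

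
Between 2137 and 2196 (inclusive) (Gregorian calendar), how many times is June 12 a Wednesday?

Track June 12's weekday year by year (advancing +1, or +2 across a Feb 29):
  2137: Wed ✓  2138: Thu (+1)  2139: Fri (+1)  2140: Sun (+2)  2141: Mon (+1)
  2142: Tue (+1)  2143: Wed (+1) ✓  2144: Fri (+2)  2145: Sat (+1)  2146: Sun (+1)
  2147: Mon (+1)  2148: Wed (+2) ✓  2149: Thu (+1)  2150: Fri (+1)  … (32 more years) …
  2183: Thu (+1)  2184: Sat (+2)  2185: Sun (+1)  2186: Mon (+1)  2187: Tue (+1)
  2188: Thu (+2)  2189: Fri (+1)  2190: Sat (+1)  2191: Sun (+1)  2192: Tue (+2)
  2193: Wed (+1) ✓  2194: Thu (+1)  2195: Fri (+1)  2196: Sun (+2)
Wednesday years: 2137, 2143, 2148, 2154, 2165, 2171, 2176, 2182, 2193 — 9 in total.

9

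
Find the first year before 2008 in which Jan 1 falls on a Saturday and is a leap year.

Jan 1 advances by 2 weekdays after a leap year and by 1 after a common year.
2008: Jan 1 is Tuesday (leap).
2007: Monday
2006: Sunday
2005: Saturday
2004: Thursday (leap)
2003: Wednesday
2002: Tuesday
2001: Monday
2000: Saturday (leap)
2000 begins on a Saturday and is a leap year.

2000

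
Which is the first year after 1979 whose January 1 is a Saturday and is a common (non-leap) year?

Jan 1 advances by 2 weekdays after a leap year and by 1 after a common year.
1979: Jan 1 is Monday.
1980: Tuesday (leap)
1981: Thursday
1982: Friday
1983: Saturday
1983 begins on a Saturday and is a common year.

1983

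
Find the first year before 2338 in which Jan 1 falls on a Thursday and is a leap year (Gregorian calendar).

Jan 1 advances by 2 weekdays after a leap year and by 1 after a common year.
2338: Jan 1 is Saturday.
2337: Friday
2336: Wednesday (leap)
2335: Tuesday
2334: Monday
2333: Sunday
2332: Friday (leap)
2331: Thursday
2330: Wednesday
2329: Tuesday
2328: Sunday (leap)
2327: Saturday
2326: Friday
2325: Thursday
2324: Tuesday (leap)
2323: Monday
2322: Sunday
2321: Saturday
2320: Thursday (leap)
2320 begins on a Thursday and is a leap year.

2320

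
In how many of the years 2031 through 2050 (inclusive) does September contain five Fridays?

6

September has 30 days; it has five Fridays when Friday falls among the first (month-length − 28) days — i.e. when September 1 is one of Friday/Thursday.
September 1 by year: 2031:Mon 2032:Wed 2033:Thu✓ 2034:Fri✓ 2035:Sat 2036:Mon 2037:Tue 2038:Wed 2039:Thu✓ 2040:Sat 2041:Sun 2042:Mon 2043:Tue 2044:Thu✓ 2045:Fri✓ 2046:Sat 2047:Sun 2048:Tue 2049:Wed 2050:Thu✓
Years with five Fridays: 2033, 2034, 2039, 2044, 2045, 2050 → 6.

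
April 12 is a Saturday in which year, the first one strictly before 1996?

From one year to the next, a fixed date's weekday advances by 1, or by 2 when a Feb 29 lies between the two dates.
1996: April 12 is Friday.
1995: Wednesday (−2)
1994: Tuesday (−1)
1993: Monday (−1)
1992: Sunday (−1)
1991: Friday (−2)
1990: Thursday (−1)
1989: Wednesday (−1)
1988: Tuesday (−1)
1987: Sunday (−2)
1986: Saturday (−1)
April 12 falls on a Saturday in 1986.

1986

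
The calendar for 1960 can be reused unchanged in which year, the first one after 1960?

Two years share a calendar iff Jan 1 falls on the same weekday and both are leap or both are common. 1960: Jan 1 is Friday, leap year.
1961: Jan 1 Sunday, common
1962: Jan 1 Monday, common
1963: Jan 1 Tuesday, common
1964: Jan 1 Wednesday, leap
1965: Jan 1 Friday, common
1966: Jan 1 Saturday, common
1967: Jan 1 Sunday, common
1968: Jan 1 Monday, leap
1969: Jan 1 Wednesday, common
1970: Jan 1 Thursday, common
1971: Jan 1 Friday, common
1972: Jan 1 Saturday, leap
1973: Jan 1 Monday, common
1974: Jan 1 Tuesday, common
1975: Jan 1 Wednesday, common
1976: Jan 1 Thursday, leap
1977: Jan 1 Saturday, common
1978: Jan 1 Sunday, common
1979: Jan 1 Monday, common
1980: Jan 1 Tuesday, leap
1981: Jan 1 Thursday, common
1982: Jan 1 Friday, common
1983: Jan 1 Saturday, common
1984: Jan 1 Sunday, leap
1985: Jan 1 Tuesday, common
1986: Jan 1 Wednesday, common
1987: Jan 1 Thursday, common
1988: Jan 1 Friday, leap
1988 matches on both conditions.

1988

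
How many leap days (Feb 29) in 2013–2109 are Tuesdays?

3

Leap years in 2013–2109: 23 of them.
Feb 29 weekday advances by 5 (mod 7) from one leap year to the next four years later (or differs when a century non-leap intervenes).
Leap-day weekdays: 2016:Mon 2020:Sat 2024:Thu 2028:Tue✓ 2032:Sun 2036:Fri 2040:Wed 2044:Mon 2048:Sat 2052:Thu 2056:Tue✓ 2060:Sun 2064:Fri 2068:Wed 2072:Mon 2076:Sat 2080:Thu 2084:Tue✓ 2088:Sun 2092:Fri 2096:Wed 2104:Fri 2108:Wed
Tuesday: 2028, 2056, 2084 → 3.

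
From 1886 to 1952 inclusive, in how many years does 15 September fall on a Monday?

9

Track 15 September's weekday year by year (advancing +1, or +2 across a Feb 29):
  1886: Wed  1887: Thu (+1)  1888: Sat (+2)  1889: Sun (+1)  1890: Mon (+1) ✓
  1891: Tue (+1)  1892: Thu (+2)  1893: Fri (+1)  1894: Sat (+1)  1895: Sun (+1)
  1896: Tue (+2)  1897: Wed (+1)  1898: Thu (+1)  1899: Fri (+1)  … (39 more years) …
  1939: Fri (+1)  1940: Sun (+2)  1941: Mon (+1) ✓  1942: Tue (+1)  1943: Wed (+1)
  1944: Fri (+2)  1945: Sat (+1)  1946: Sun (+1)  1947: Mon (+1) ✓  1948: Wed (+2)
  1949: Thu (+1)  1950: Fri (+1)  1951: Sat (+1)  1952: Mon (+2) ✓
Monday years: 1890, 1902, 1913, 1919, 1924, 1930, 1941, 1947, 1952 — 9 in total.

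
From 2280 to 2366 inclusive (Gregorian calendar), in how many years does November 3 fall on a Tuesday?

13

Track November 3's weekday year by year (advancing +1, or +2 across a Feb 29):
  2280: Wed  2281: Thu (+1)  2282: Fri (+1)  2283: Sat (+1)  2284: Mon (+2)
  2285: Tue (+1) ✓  2286: Wed (+1)  2287: Thu (+1)  2288: Sat (+2)  2289: Sun (+1)
  2290: Mon (+1)  2291: Tue (+1) ✓  2292: Thu (+2)  2293: Fri (+1)  … (59 more years) …
  2353: Tue (+1) ✓  2354: Wed (+1)  2355: Thu (+1)  2356: Sat (+2)  2357: Sun (+1)
  2358: Mon (+1)  2359: Tue (+1) ✓  2360: Thu (+2)  2361: Fri (+1)  2362: Sat (+1)
  2363: Sun (+1)  2364: Tue (+2) ✓  2365: Wed (+1)  2366: Thu (+1)
Tuesday years: 2285, 2291, 2296, 2303, 2308, 2314, 2325, 2331, 2336, 2342, 2353, 2359, 2364 — 13 in total.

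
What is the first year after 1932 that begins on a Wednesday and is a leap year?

1936

Jan 1 advances by 2 weekdays after a leap year and by 1 after a common year.
1932: Jan 1 is Friday (leap).
1933: Sunday
1934: Monday
1935: Tuesday
1936: Wednesday (leap)
1936 begins on a Wednesday and is a leap year.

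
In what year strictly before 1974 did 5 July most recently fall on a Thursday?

From one year to the next, a fixed date's weekday advances by 1, or by 2 when a Feb 29 lies between the two dates.
1974: July 5 is Friday.
1973: Thursday (−1)
5 July falls on a Thursday in 1973.

1973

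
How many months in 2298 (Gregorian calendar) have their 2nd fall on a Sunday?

Check the 2nd of each month of 2298: Jan 2: Sun, Feb 2: Wed, Mar 2: Wed, Apr 2: Sat, May 2: Mon, Jun 2: Thu, Jul 2: Sat, Aug 2: Tue, Sep 2: Fri, Oct 2: Sun, Nov 2: Wed, Dec 2: Fri.
Sunday occurs in January, October — 2 months.

2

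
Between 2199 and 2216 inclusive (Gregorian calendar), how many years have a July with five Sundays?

7

July has 31 days; it has five Sundays when Sunday falls among the first (month-length − 28) days — i.e. when July 1 is one of Sunday/Saturday/Friday.
July 1 by year: 2199:Mon 2200:Tue 2201:Wed 2202:Thu 2203:Fri✓ 2204:Sun✓ 2205:Mon 2206:Tue 2207:Wed 2208:Fri✓ 2209:Sat✓ 2210:Sun✓ 2211:Mon 2212:Wed 2213:Thu 2214:Fri✓ 2215:Sat✓ 2216:Mon
Years with five Sundays: 2203, 2204, 2208, 2209, 2210, 2214, 2215 → 7.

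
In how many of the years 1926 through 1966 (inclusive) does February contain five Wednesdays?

2

February has 28 days (29 in leap years); it has five Wednesdays when Wednesday falls among the first (month-length − 28) days — i.e. when February 1 is Wednesday in a leap year (never in a common year).
February 1 by year: 1926:Mon 1927:Tue 1928:Wed✓ 1929:Fri 1930:Sat 1931:Sun 1932:Mon 1933:Wed 1934:Thu 1935:Fri 1936:Sat 1937:Mon 1938:Tue 1939:Wed 1940:Thu …(11 more)… 1952:Fri 1953:Sun 1954:Mon 1955:Tue 1956:Wed✓ 1957:Fri 1958:Sat 1959:Sun 1960:Mon 1961:Wed 1962:Thu 1963:Fri 1964:Sat 1965:Mon 1966:Tue
Years with five Wednesdays: 1928, 1956 → 2.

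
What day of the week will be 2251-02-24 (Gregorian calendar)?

January 1, 2251 is a Wednesday.
February 24 is day 55 of the year, i.e. 54 days after Jan 1.
54 mod 7 = 5, so advance 5 weekdays from Wednesday: Monday.

Monday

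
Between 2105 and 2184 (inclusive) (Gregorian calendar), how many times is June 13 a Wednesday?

Track June 13's weekday year by year (advancing +1, or +2 across a Feb 29):
  2105: Sat  2106: Sun (+1)  2107: Mon (+1)  2108: Wed (+2) ✓  2109: Thu (+1)
  2110: Fri (+1)  2111: Sat (+1)  2112: Mon (+2)  2113: Tue (+1)  2114: Wed (+1) ✓
  2115: Thu (+1)  2116: Sat (+2)  2117: Sun (+1)  2118: Mon (+1)  … (52 more years) …
  2171: Thu (+1)  2172: Sat (+2)  2173: Sun (+1)  2174: Mon (+1)  2175: Tue (+1)
  2176: Thu (+2)  2177: Fri (+1)  2178: Sat (+1)  2179: Sun (+1)  2180: Tue (+2)
  2181: Wed (+1) ✓  2182: Thu (+1)  2183: Fri (+1)  2184: Sun (+2)
Wednesday years: 2108, 2114, 2125, 2131, 2136, 2142, 2153, 2159, 2164, 2170, 2181 — 11 in total.

11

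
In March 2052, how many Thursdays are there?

4

March 2052 has 31 days and begins on Friday.
The first Thursday is March 7.
Thursdays fall on 7, 14, 21, 28 — that's 4.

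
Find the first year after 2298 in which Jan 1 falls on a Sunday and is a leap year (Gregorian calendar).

2328

Jan 1 advances by 2 weekdays after a leap year and by 1 after a common year.
2298: Jan 1 is Saturday.
2299: Sunday
2300: Monday
2301: Tuesday
2302: Wednesday
2303: Thursday
2304: Friday (leap)
2305: Sunday
2306: Monday
2307: Tuesday
2308: Wednesday (leap)
2309: Friday
2310: Saturday
2311: Sunday
2312: Monday (leap)
2313: Wednesday
2314: Thursday
2315: Friday
2316: Saturday (leap)
2317: Monday
2318: Tuesday
2319: Wednesday
2320: Thursday (leap)
2321: Saturday
2322: Sunday
2323: Monday
2324: Tuesday (leap)
2325: Thursday
2326: Friday
2327: Saturday
2328: Sunday (leap)
2328 begins on a Sunday and is a leap year.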